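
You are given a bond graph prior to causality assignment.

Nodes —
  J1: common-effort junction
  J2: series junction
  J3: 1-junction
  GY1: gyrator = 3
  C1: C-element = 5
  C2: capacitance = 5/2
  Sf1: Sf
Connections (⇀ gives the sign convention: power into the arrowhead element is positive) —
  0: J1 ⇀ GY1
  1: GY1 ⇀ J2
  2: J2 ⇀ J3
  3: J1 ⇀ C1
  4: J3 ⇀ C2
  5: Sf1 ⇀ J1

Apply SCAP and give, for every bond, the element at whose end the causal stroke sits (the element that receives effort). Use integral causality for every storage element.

β0 stroke at GY1
β1 stroke at GY1
β2 stroke at J2
β3 stroke at J1
β4 stroke at J3
β5 stroke at Sf1

β5 →Sf1  (Sf1 (Sf) sets flow on bond)
β3 →J1  (prefer integral on C1)
β0 →GY1  (J1: bond 3 brought effort, rest push out)
β1 →GY1  (GY1: gyrator matches bond 0)
β2 →J2  (common-f at J2 fixed by 1)
β4 →J3  (J3: bond 2 brought flow, rest push out)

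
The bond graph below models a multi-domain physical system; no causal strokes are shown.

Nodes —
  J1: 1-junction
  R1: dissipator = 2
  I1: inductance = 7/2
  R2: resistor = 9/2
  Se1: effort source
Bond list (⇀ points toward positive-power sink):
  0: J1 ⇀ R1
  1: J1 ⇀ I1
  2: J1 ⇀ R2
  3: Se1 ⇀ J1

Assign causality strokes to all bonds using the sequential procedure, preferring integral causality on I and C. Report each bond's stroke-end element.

b3 stroke at J1  (Se1 (Se) sets effort on bond)
b1 stroke at I1  (prefer integral on I1)
b0 stroke at J1  (J1: bond 1 brought flow, rest push out)
b2 stroke at J1  (J1 flow already set via bond 1)

β0 stroke at J1
β1 stroke at I1
β2 stroke at J1
β3 stroke at J1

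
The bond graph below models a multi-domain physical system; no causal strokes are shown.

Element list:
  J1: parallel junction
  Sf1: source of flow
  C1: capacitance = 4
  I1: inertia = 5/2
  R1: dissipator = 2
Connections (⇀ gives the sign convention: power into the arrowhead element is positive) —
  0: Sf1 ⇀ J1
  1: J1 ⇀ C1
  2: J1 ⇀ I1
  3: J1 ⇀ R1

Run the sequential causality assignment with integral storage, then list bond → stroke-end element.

b0 →Sf1
b1 →J1
b2 →I1
b3 →R1

bond 0 stroke at Sf1  (Sf1 (Sf) sets flow on bond)
bond 1 stroke at J1  (C1: C, integral causality)
bond 2 stroke at I1  (0-jn J1 has e-setter on 1)
bond 3 stroke at R1  (J1 effort already set via bond 1)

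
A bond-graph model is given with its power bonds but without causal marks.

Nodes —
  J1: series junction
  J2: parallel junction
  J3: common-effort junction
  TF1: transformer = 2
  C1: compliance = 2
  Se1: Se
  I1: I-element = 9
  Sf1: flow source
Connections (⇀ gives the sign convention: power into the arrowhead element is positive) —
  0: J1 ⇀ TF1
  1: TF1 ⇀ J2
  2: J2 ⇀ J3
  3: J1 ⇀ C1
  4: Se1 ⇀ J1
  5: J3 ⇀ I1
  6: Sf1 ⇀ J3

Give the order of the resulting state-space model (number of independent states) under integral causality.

2  (C1, I1 all integral)

bond 4 |J1  (Se1 (Se) sets effort on bond)
bond 6 |Sf1  (Sf1: flow source, stroke at near end)
bond 3 |J1  (prefer integral on C1)
bond 0 |TF1  (J1: last free bond brings flow in)
bond 1 |J2  (TF1 one-in-one-out from 0)
bond 2 |J3  (common-e at J2 fixed by 1)
bond 5 |I1  (J3 effort already set via bond 2)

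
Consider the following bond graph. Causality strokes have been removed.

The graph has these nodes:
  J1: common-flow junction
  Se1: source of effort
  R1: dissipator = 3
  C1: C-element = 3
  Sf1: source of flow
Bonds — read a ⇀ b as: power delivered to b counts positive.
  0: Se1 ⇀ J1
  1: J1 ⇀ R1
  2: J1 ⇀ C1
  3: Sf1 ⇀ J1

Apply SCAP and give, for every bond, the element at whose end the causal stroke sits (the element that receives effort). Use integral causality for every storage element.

#0 stroke at J1
#1 stroke at J1
#2 stroke at J1
#3 stroke at Sf1

#0 stroke→J1  (source Se1 imposes e)
#3 stroke→Sf1  (Sf1 (Sf) sets flow on bond)
#1 stroke→J1  (common-f at J1 fixed by 3)
#2 stroke→J1  (common-f at J1 fixed by 3)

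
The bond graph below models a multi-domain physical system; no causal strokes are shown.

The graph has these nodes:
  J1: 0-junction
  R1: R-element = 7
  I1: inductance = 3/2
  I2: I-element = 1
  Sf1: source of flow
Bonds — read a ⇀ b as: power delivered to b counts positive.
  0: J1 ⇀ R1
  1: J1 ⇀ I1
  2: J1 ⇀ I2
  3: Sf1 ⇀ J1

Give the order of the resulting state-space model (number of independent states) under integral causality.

2  (I1, I2 all integral)

β3 stroke at Sf1  (Sf1 (Sf) sets flow on bond)
β1 stroke at I1  (I1: I, integral causality)
β2 stroke at I2  (prefer integral on I2)
β0 stroke at J1  (J1 needs exactly one e-in)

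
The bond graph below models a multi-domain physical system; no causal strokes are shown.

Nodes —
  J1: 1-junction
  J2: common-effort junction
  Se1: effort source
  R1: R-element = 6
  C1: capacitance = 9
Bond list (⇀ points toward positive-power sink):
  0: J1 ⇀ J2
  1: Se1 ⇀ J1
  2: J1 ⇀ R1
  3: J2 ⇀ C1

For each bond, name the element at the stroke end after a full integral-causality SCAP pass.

#0 |J1
#1 |J1
#2 |R1
#3 |J2

b1 stroke at J1  (Se1 (Se) sets effort on bond)
b3 stroke at J2  (C1 outputs effort q/C1)
b0 stroke at J1  (J2 effort already set via bond 3)
b2 stroke at R1  (closing 1-jn rule on J1)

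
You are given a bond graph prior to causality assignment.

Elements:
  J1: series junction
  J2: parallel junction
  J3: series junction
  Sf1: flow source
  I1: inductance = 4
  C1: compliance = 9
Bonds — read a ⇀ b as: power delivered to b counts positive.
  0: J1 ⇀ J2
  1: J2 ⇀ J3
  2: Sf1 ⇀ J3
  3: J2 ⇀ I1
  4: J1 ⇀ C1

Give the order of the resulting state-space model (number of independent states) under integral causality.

b2 |Sf1  (Sf1 (Sf) sets flow on bond)
b1 |J3  (J3 flow already set via bond 2)
b3 |I1  (I1: I, integral causality)
b0 |J2  (only one effort-in slot at J2)
b4 |J1  (J1 flow already set via bond 0)

2  (C1, I1 all integral)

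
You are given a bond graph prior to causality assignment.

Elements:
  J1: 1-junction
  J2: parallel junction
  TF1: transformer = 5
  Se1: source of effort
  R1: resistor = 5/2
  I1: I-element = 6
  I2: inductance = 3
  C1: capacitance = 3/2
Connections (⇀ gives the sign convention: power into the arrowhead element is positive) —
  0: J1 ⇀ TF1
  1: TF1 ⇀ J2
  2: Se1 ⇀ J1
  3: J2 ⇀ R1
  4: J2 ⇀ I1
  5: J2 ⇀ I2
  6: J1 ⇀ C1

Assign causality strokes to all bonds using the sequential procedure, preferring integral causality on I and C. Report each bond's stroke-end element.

#0 →TF1
#1 →J2
#2 →J1
#3 →R1
#4 →I1
#5 →I2
#6 →J1

bond 2 →J1  (Se1 (Se) sets effort on bond)
bond 4 →I1  (prefer integral on I1)
bond 5 →I2  (I2 outputs flow p/I2)
bond 6 →J1  (prefer integral on C1)
bond 0 →TF1  (only one flow-in slot at J1)
bond 1 →J2  (through TF1, causality passes straight; one stroke at TF1)
bond 3 →R1  (J2: bond 1 brought effort, rest push out)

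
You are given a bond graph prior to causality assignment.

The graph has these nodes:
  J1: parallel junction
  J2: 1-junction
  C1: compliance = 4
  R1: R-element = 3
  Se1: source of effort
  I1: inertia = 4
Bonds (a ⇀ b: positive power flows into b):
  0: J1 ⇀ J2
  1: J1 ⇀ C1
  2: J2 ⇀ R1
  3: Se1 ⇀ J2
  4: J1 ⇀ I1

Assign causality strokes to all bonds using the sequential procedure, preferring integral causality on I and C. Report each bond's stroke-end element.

b0 stroke at J2
b1 stroke at J1
b2 stroke at R1
b3 stroke at J2
b4 stroke at I1

β3 stroke at J2  (Se1 fixes effort; stroke away)
β1 stroke at J1  (C1 integral (e out))
β0 stroke at J2  (J1 effort already set via bond 1)
β4 stroke at I1  (0-jn J1 has e-setter on 1)
β2 stroke at R1  (closing 1-jn rule on J2)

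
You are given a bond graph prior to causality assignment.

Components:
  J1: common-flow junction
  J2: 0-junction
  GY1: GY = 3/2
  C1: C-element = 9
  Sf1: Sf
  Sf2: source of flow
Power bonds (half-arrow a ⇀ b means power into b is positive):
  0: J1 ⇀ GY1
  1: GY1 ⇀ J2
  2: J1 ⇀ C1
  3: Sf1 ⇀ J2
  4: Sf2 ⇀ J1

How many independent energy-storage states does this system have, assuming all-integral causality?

#3 stroke at Sf1  (Sf1 fixes flow; stroke at Sf1)
#4 stroke at Sf2  (source Sf2 imposes f)
#0 stroke at J1  (common-f at J1 fixed by 4)
#2 stroke at J1  (J1: bond 4 brought flow, rest push out)
#1 stroke at J2  (J2 needs exactly one e-in)

1  (C1 all integral)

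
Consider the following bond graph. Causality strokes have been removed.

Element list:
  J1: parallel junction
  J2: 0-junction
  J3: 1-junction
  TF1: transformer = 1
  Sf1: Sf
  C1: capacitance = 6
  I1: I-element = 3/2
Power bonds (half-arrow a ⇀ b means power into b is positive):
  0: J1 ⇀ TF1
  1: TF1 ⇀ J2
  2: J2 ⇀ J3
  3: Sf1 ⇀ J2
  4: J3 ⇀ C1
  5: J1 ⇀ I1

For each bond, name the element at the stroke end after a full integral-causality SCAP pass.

b0 →J1
b1 →TF1
b2 →J2
b3 →Sf1
b4 →J3
b5 →I1

β3 →Sf1  (Sf1 (Sf) sets flow on bond)
β4 →J3  (C1: C, integral causality)
β2 →J2  (closing 1-jn rule on J3)
β1 →TF1  (J2: bond 2 brought effort, rest push out)
β0 →J1  (through TF1, causality passes straight; one stroke at TF1)
β5 →I1  (J1 effort already set via bond 0)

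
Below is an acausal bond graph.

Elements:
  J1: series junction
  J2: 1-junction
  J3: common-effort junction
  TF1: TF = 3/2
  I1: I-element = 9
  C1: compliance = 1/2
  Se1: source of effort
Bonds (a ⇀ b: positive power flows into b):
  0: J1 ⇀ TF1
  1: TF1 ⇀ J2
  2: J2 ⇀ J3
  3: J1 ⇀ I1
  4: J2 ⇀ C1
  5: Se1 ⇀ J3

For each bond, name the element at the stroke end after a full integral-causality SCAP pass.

#5 |J3  (Se1 (Se) sets effort on bond)
#2 |J2  (J3 effort already set via bond 5)
#3 |I1  (prefer integral on I1)
#0 |J1  (J1 flow already set via bond 3)
#1 |TF1  (through TF1, causality passes straight; one stroke at TF1)
#4 |J2  (1-jn J2 has f-setter on 1)

b0 |J1
b1 |TF1
b2 |J2
b3 |I1
b4 |J2
b5 |J3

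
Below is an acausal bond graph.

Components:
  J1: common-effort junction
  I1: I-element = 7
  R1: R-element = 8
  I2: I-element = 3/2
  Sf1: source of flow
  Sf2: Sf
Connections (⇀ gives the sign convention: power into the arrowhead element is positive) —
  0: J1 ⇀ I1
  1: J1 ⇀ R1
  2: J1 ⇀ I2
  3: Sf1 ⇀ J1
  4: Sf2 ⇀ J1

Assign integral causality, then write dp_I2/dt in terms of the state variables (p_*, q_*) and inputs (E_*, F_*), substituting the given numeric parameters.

β3 stroke→Sf1  (Sf1 (Sf) sets flow on bond)
β4 stroke→Sf2  (Sf2: flow source, stroke at near end)
β0 stroke→I1  (I1: I, integral causality)
β2 stroke→I2  (I2 outputs flow p/I2)
β1 stroke→J1  (J1 needs exactly one e-in)

dp_I2/dt = 8*F_Sf1 + 8*F_Sf2 - 8*p_I1/7 - 16*p_I2/3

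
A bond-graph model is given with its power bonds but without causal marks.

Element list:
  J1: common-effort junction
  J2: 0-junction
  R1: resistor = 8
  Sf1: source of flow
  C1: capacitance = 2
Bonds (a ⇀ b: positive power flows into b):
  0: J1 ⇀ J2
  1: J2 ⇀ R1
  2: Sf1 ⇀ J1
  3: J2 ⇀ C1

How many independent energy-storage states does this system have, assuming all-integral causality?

β2 stroke at Sf1  (Sf1 (Sf) sets flow on bond)
β0 stroke at J1  (J1 needs exactly one e-in)
β3 stroke at J2  (C1 outputs effort q/C1)
β1 stroke at R1  (0-jn J2 has e-setter on 3)

1  (C1 all integral)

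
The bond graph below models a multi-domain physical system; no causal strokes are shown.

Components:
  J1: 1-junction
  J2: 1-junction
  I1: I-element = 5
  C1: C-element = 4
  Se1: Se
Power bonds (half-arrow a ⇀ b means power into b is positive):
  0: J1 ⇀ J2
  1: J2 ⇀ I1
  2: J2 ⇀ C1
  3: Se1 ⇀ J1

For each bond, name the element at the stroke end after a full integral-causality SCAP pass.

#0 stroke at J2
#1 stroke at I1
#2 stroke at J2
#3 stroke at J1

bond 3 stroke→J1  (Se1 fixes effort; stroke away)
bond 0 stroke→J2  (only one flow-in slot at J1)
bond 1 stroke→I1  (I1: I, integral causality)
bond 2 stroke→J2  (common-f at J2 fixed by 1)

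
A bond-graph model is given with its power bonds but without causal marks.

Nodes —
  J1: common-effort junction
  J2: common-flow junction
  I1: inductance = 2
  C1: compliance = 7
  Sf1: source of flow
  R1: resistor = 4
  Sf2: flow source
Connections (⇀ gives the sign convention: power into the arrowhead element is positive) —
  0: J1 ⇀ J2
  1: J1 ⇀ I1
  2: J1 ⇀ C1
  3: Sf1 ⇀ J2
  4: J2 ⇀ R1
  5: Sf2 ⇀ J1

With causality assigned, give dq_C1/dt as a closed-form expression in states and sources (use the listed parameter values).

b3 |Sf1  (Sf1: flow source, stroke at near end)
b5 |Sf2  (Sf2 (Sf) sets flow on bond)
b0 |J2  (common-f at J2 fixed by 3)
b4 |J2  (J2 flow already set via bond 3)
b1 |I1  (I1: I, integral causality)
b2 |J1  (J1: last free bond brings effort in)

dq_C1/dt = -F_Sf1 + F_Sf2 - p_I1/2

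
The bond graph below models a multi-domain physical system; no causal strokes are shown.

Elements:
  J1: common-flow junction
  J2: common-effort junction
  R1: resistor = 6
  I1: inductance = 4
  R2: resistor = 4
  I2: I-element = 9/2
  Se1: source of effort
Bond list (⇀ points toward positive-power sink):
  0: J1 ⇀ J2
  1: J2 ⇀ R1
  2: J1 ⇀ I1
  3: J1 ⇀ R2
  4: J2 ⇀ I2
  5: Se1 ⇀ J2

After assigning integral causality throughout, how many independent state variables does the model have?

2  (I1, I2 all integral)

#5 stroke at J2  (source Se1 imposes e)
#0 stroke at J1  (common-e at J2 fixed by 5)
#1 stroke at R1  (0-jn J2 has e-setter on 5)
#4 stroke at I2  (common-e at J2 fixed by 5)
#2 stroke at I1  (I1: I, integral causality)
#3 stroke at J1  (J1: bond 2 brought flow, rest push out)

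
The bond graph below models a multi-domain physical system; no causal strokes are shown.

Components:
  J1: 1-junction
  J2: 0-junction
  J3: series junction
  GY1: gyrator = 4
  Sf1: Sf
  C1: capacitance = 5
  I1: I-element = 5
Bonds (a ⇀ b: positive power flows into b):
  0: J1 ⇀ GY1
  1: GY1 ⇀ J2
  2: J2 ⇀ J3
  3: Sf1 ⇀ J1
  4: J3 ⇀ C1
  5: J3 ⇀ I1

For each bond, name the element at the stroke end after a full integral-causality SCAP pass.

#0 stroke at J1
#1 stroke at J2
#2 stroke at J3
#3 stroke at Sf1
#4 stroke at J3
#5 stroke at I1

b3 stroke at Sf1  (Sf1: flow source, stroke at near end)
b0 stroke at J1  (1-jn J1 has f-setter on 3)
b1 stroke at J2  (GY GY1: same side as bond 0)
b2 stroke at J3  (0-jn J2 has e-setter on 1)
b4 stroke at J3  (C1: C, integral causality)
b5 stroke at I1  (J3 needs exactly one f-in)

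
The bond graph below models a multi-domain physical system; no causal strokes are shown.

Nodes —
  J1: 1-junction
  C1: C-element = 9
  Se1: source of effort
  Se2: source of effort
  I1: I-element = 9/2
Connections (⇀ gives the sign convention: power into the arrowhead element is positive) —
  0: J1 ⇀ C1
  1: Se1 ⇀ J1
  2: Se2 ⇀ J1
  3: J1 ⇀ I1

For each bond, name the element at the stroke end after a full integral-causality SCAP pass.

β0 stroke at J1
β1 stroke at J1
β2 stroke at J1
β3 stroke at I1

β1 →J1  (Se1 fixes effort; stroke away)
β2 →J1  (Se2 (Se) sets effort on bond)
β0 →J1  (C1: C, integral causality)
β3 →I1  (only one flow-in slot at J1)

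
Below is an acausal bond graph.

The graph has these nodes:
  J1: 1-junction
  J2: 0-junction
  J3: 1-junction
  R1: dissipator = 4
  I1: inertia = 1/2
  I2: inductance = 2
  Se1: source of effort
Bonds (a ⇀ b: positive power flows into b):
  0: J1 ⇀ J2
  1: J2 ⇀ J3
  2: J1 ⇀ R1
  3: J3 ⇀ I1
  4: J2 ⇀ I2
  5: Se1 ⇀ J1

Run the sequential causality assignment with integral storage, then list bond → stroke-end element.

b0 stroke at J2
b1 stroke at J3
b2 stroke at J1
b3 stroke at I1
b4 stroke at I2
b5 stroke at J1

β5 →J1  (Se1 fixes effort; stroke away)
β3 →I1  (I1 outputs flow p/I1)
β1 →J3  (common-f at J3 fixed by 3)
β4 →I2  (I2: I, integral causality)
β0 →J2  (closing 0-jn rule on J2)
β2 →J1  (common-f at J1 fixed by 0)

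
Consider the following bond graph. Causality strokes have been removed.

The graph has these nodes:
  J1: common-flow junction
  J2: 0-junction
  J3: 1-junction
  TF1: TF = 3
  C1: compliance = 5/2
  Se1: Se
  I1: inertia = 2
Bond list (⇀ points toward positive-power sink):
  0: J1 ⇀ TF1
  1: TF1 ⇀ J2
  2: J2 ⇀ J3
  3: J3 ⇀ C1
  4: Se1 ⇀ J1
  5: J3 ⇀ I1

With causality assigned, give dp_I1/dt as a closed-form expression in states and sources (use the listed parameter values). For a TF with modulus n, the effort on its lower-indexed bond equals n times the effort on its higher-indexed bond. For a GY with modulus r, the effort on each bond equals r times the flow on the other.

dp_I1/dt = E_Se1/3 - 2*q_C1/5

b4 stroke→J1  (Se1 fixes effort; stroke away)
b0 stroke→TF1  (J1 needs exactly one f-in)
b1 stroke→J2  (TF1 one-in-one-out from 0)
b2 stroke→J3  (0-jn J2 has e-setter on 1)
b3 stroke→J3  (C1 outputs effort q/C1)
b5 stroke→I1  (J3: last free bond brings flow in)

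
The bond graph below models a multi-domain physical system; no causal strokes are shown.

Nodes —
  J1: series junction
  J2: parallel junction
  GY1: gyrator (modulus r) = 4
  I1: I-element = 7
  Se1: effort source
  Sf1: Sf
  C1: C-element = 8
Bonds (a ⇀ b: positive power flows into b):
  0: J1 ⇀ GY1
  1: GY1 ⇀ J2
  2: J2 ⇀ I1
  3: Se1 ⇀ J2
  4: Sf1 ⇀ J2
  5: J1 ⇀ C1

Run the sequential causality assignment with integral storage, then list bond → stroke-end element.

β3 stroke→J2  (Se1 (Se) sets effort on bond)
β4 stroke→Sf1  (Sf1: flow source, stroke at near end)
β1 stroke→GY1  (0-jn J2 has e-setter on 3)
β2 stroke→I1  (common-e at J2 fixed by 3)
β0 stroke→GY1  (GY1: gyrator matches bond 1)
β5 stroke→J1  (1-jn J1 has f-setter on 0)

#0 stroke→GY1
#1 stroke→GY1
#2 stroke→I1
#3 stroke→J2
#4 stroke→Sf1
#5 stroke→J1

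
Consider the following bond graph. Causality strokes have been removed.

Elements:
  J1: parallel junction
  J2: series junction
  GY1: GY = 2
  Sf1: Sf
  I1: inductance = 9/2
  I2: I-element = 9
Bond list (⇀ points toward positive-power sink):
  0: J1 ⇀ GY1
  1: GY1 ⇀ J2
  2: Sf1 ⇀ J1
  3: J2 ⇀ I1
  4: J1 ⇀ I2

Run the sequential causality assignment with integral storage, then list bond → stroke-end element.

bond 0 →J1
bond 1 →J2
bond 2 →Sf1
bond 3 →I1
bond 4 →I2

#2 stroke→Sf1  (source Sf1 imposes f)
#3 stroke→I1  (prefer integral on I1)
#1 stroke→J2  (J2 flow already set via bond 3)
#0 stroke→J1  (GY1 both-in/both-out from 1)
#4 stroke→I2  (J1: bond 0 brought effort, rest push out)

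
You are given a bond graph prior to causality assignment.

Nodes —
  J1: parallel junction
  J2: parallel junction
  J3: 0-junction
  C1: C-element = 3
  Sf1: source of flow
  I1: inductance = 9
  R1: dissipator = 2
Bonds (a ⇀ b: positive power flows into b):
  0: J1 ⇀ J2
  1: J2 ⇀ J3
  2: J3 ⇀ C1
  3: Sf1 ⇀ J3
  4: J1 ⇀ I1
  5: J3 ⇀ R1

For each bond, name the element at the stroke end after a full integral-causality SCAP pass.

bond 0 stroke→J1
bond 1 stroke→J2
bond 2 stroke→J3
bond 3 stroke→Sf1
bond 4 stroke→I1
bond 5 stroke→R1

β3 |Sf1  (Sf1: flow source, stroke at near end)
β2 |J3  (C1 integral (e out))
β1 |J2  (J3 effort already set via bond 2)
β5 |R1  (J3: bond 2 brought effort, rest push out)
β0 |J1  (common-e at J2 fixed by 1)
β4 |I1  (J1 effort already set via bond 0)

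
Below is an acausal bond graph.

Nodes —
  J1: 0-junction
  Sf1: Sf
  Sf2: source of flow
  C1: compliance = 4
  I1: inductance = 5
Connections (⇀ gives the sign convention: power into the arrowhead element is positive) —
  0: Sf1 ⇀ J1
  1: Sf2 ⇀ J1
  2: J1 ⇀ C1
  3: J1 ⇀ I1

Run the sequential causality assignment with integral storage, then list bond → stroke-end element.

#0 stroke→Sf1  (Sf1: flow source, stroke at near end)
#1 stroke→Sf2  (Sf2 (Sf) sets flow on bond)
#2 stroke→J1  (C1: C, integral causality)
#3 stroke→I1  (J1 effort already set via bond 2)

#0 |Sf1
#1 |Sf2
#2 |J1
#3 |I1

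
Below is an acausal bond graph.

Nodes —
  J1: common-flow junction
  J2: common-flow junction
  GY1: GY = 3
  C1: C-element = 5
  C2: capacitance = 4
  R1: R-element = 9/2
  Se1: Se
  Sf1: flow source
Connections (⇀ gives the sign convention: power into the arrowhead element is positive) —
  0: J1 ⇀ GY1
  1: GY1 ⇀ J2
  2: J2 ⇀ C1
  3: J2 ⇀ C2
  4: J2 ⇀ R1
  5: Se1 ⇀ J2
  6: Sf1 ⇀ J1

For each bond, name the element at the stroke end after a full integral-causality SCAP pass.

bond 0 stroke at J1
bond 1 stroke at J2
bond 2 stroke at J2
bond 3 stroke at J2
bond 4 stroke at R1
bond 5 stroke at J2
bond 6 stroke at Sf1

β5 stroke→J2  (source Se1 imposes e)
β6 stroke→Sf1  (Sf1 (Sf) sets flow on bond)
β0 stroke→J1  (1-jn J1 has f-setter on 6)
β1 stroke→J2  (GY GY1: same side as bond 0)
β2 stroke→J2  (C1: C, integral causality)
β3 stroke→J2  (C2 integral (e out))
β4 stroke→R1  (only one flow-in slot at J2)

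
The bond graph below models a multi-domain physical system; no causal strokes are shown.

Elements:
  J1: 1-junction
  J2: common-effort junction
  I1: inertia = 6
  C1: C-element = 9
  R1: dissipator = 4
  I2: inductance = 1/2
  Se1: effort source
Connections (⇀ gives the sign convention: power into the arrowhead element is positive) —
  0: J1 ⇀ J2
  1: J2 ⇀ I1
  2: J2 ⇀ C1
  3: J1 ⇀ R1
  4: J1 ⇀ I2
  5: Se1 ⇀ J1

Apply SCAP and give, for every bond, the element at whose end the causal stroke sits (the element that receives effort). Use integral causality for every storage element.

#0 |J1
#1 |I1
#2 |J2
#3 |J1
#4 |I2
#5 |J1

β5 →J1  (source Se1 imposes e)
β1 →I1  (prefer integral on I1)
β2 →J2  (C1 integral (e out))
β0 →J1  (J2 effort already set via bond 2)
β4 →I2  (I2: I, integral causality)
β3 →J1  (common-f at J1 fixed by 4)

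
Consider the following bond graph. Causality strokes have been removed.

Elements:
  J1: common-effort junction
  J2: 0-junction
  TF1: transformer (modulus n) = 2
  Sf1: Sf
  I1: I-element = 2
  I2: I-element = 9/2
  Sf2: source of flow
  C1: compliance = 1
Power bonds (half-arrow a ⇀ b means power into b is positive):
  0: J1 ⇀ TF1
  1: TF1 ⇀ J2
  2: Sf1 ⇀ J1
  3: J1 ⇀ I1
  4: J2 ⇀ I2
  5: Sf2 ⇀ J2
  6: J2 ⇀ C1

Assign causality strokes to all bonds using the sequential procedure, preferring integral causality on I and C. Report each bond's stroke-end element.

bond 2 stroke→Sf1  (Sf1 fixes flow; stroke at Sf1)
bond 5 stroke→Sf2  (source Sf2 imposes f)
bond 3 stroke→I1  (I1 outputs flow p/I1)
bond 0 stroke→J1  (only one effort-in slot at J1)
bond 1 stroke→TF1  (TF1: transformer flips bond 0)
bond 4 stroke→I2  (I2 outputs flow p/I2)
bond 6 stroke→J2  (closing 0-jn rule on J2)

b0 stroke→J1
b1 stroke→TF1
b2 stroke→Sf1
b3 stroke→I1
b4 stroke→I2
b5 stroke→Sf2
b6 stroke→J2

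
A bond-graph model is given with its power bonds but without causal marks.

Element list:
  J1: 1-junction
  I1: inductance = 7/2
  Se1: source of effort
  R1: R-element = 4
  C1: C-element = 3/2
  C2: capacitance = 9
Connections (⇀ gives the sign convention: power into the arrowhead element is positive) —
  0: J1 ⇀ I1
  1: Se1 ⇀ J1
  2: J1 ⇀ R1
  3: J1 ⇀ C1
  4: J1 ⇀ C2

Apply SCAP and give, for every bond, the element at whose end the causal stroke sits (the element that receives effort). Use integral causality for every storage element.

bond 1 stroke at J1  (Se1 (Se) sets effort on bond)
bond 0 stroke at I1  (I1 integral (f out))
bond 2 stroke at J1  (J1 flow already set via bond 0)
bond 3 stroke at J1  (common-f at J1 fixed by 0)
bond 4 stroke at J1  (J1: bond 0 brought flow, rest push out)

β0 |I1
β1 |J1
β2 |J1
β3 |J1
β4 |J1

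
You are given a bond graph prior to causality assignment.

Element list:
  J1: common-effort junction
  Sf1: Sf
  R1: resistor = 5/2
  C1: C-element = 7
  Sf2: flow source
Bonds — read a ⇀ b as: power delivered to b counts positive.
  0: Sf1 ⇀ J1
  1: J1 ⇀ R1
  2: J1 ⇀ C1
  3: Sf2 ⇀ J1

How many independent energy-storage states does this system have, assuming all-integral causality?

β0 stroke at Sf1  (Sf1 fixes flow; stroke at Sf1)
β3 stroke at Sf2  (Sf2: flow source, stroke at near end)
β2 stroke at J1  (C1 integral (e out))
β1 stroke at R1  (J1: bond 2 brought effort, rest push out)

1  (C1 all integral)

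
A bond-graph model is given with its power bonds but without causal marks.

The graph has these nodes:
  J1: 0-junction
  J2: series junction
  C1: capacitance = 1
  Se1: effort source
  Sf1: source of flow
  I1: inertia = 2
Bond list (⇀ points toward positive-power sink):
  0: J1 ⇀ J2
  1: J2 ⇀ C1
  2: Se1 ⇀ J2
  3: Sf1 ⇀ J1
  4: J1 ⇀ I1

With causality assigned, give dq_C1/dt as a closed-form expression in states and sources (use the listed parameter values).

b2 stroke→J2  (Se1: effort source, stroke at far end)
b3 stroke→Sf1  (Sf1: flow source, stroke at near end)
b1 stroke→J2  (prefer integral on C1)
b0 stroke→J1  (only one flow-in slot at J2)
b4 stroke→I1  (J1 effort already set via bond 0)

dq_C1/dt = F_Sf1 - p_I1/2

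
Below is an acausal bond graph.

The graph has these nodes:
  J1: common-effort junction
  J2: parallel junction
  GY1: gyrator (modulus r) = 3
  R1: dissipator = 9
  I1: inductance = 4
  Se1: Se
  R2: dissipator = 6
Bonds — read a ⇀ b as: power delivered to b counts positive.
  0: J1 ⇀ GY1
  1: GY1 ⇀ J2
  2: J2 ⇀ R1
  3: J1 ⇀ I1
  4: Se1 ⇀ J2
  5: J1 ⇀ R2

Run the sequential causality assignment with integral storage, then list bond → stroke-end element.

#0 stroke at GY1
#1 stroke at GY1
#2 stroke at R1
#3 stroke at I1
#4 stroke at J2
#5 stroke at J1

#4 stroke→J2  (source Se1 imposes e)
#1 stroke→GY1  (0-jn J2 has e-setter on 4)
#2 stroke→R1  (0-jn J2 has e-setter on 4)
#0 stroke→GY1  (GY1 both-in/both-out from 1)
#3 stroke→I1  (I1 outputs flow p/I1)
#5 stroke→J1  (closing 0-jn rule on J1)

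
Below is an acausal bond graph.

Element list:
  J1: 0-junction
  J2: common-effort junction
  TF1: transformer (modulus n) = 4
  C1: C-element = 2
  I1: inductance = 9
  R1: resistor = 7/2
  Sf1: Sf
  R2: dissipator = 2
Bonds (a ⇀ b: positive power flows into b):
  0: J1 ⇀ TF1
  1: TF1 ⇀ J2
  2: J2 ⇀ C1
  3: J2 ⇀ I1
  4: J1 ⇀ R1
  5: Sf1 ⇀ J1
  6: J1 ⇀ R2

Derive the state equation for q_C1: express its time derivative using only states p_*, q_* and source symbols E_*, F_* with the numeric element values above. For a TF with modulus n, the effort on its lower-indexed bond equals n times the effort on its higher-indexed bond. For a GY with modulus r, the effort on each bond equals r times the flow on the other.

dq_C1/dt = 4*F_Sf1 - p_I1/9 - 44*q_C1/7

bond 5 stroke→Sf1  (Sf1: flow source, stroke at near end)
bond 2 stroke→J2  (C1 outputs effort q/C1)
bond 1 stroke→TF1  (0-jn J2 has e-setter on 2)
bond 3 stroke→I1  (0-jn J2 has e-setter on 2)
bond 0 stroke→J1  (TF1: transformer flips bond 1)
bond 4 stroke→R1  (common-e at J1 fixed by 0)
bond 6 stroke→R2  (0-jn J1 has e-setter on 0)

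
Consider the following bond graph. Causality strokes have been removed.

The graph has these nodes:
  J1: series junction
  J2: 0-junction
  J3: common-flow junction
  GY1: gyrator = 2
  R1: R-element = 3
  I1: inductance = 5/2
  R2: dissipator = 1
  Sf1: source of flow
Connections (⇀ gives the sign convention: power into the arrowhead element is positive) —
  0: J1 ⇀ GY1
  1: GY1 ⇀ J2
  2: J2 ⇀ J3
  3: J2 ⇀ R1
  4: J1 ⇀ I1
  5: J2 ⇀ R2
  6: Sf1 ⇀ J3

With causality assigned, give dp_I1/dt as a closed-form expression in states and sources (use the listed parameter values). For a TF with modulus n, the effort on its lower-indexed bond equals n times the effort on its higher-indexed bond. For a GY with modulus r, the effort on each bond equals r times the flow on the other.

β6 →Sf1  (Sf1 (Sf) sets flow on bond)
β2 →J3  (J3: bond 6 brought flow, rest push out)
β4 →I1  (prefer integral on I1)
β0 →J1  (J1 flow already set via bond 4)
β1 →J2  (GY1 both-in/both-out from 0)
β3 →R1  (J2 effort already set via bond 1)
β5 →R2  (common-e at J2 fixed by 1)

dp_I1/dt = -2*F_Sf1 - 32*p_I1/15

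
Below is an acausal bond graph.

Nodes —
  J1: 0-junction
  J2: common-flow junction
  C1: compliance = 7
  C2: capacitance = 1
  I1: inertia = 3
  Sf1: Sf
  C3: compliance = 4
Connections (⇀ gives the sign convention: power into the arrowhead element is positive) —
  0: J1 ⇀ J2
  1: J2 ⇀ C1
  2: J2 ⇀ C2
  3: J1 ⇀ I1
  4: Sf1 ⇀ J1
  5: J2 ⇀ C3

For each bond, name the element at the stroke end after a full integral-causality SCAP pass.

β4 |Sf1  (Sf1 (Sf) sets flow on bond)
β1 |J2  (prefer integral on C1)
β2 |J2  (C2: C, integral causality)
β3 |I1  (I1 outputs flow p/I1)
β0 |J1  (closing 0-jn rule on J1)
β5 |J2  (common-f at J2 fixed by 0)

β0 |J1
β1 |J2
β2 |J2
β3 |I1
β4 |Sf1
β5 |J2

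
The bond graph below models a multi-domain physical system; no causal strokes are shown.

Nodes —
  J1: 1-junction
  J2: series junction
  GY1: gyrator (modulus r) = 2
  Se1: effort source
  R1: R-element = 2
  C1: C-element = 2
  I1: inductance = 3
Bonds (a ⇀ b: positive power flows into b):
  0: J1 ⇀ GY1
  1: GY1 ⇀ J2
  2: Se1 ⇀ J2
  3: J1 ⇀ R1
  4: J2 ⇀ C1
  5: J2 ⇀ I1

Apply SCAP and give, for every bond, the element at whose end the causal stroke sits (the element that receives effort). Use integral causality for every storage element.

#0 |J1
#1 |J2
#2 |J2
#3 |R1
#4 |J2
#5 |I1

#2 stroke at J2  (source Se1 imposes e)
#4 stroke at J2  (prefer integral on C1)
#5 stroke at I1  (I1: I, integral causality)
#1 stroke at J2  (J2 flow already set via bond 5)
#0 stroke at J1  (GY1 both-in/both-out from 1)
#3 stroke at R1  (only one flow-in slot at J1)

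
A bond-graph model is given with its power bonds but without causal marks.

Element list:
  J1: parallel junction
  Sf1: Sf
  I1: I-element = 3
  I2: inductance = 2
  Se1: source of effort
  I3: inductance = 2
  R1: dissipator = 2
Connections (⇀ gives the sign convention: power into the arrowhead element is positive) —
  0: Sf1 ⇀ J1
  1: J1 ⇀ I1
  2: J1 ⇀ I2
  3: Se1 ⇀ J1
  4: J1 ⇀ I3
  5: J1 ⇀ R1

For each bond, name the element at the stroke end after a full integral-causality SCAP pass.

b0 stroke at Sf1  (Sf1 (Sf) sets flow on bond)
b3 stroke at J1  (source Se1 imposes e)
b1 stroke at I1  (J1: bond 3 brought effort, rest push out)
b2 stroke at I2  (common-e at J1 fixed by 3)
b4 stroke at I3  (J1: bond 3 brought effort, rest push out)
b5 stroke at R1  (J1: bond 3 brought effort, rest push out)

β0 |Sf1
β1 |I1
β2 |I2
β3 |J1
β4 |I3
β5 |R1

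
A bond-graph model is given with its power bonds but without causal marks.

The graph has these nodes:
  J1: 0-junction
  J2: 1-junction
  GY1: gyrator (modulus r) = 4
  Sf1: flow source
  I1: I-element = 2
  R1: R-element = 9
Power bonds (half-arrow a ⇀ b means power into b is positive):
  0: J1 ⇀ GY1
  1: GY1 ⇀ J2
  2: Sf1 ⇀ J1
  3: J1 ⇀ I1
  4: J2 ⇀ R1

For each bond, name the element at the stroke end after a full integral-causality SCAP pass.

b2 |Sf1  (Sf1 fixes flow; stroke at Sf1)
b3 |I1  (I1 integral (f out))
b0 |J1  (only one effort-in slot at J1)
b1 |J2  (through GY1, causality inverts; strokes same side of GY1)
b4 |R1  (J2 needs exactly one f-in)

β0 →J1
β1 →J2
β2 →Sf1
β3 →I1
β4 →R1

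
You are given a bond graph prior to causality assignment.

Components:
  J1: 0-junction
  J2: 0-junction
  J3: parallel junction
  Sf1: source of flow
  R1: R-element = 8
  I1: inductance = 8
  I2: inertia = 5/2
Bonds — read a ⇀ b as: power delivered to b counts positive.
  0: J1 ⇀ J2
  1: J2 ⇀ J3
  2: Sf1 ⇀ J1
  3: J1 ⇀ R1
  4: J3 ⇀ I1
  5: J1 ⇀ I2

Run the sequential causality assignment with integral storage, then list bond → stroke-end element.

β2 stroke at Sf1  (Sf1: flow source, stroke at near end)
β4 stroke at I1  (I1 integral (f out))
β1 stroke at J3  (J3 needs exactly one e-in)
β0 stroke at J2  (J2: last free bond brings effort in)
β5 stroke at I2  (I2 integral (f out))
β3 stroke at J1  (J1: last free bond brings effort in)

#0 |J2
#1 |J3
#2 |Sf1
#3 |J1
#4 |I1
#5 |I2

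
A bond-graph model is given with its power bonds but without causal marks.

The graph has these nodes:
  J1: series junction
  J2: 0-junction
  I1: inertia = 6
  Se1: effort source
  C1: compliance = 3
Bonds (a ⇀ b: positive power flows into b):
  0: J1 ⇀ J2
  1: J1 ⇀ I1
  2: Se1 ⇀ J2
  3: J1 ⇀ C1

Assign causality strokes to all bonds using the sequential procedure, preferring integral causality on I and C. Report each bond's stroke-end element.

bond 0 stroke→J1
bond 1 stroke→I1
bond 2 stroke→J2
bond 3 stroke→J1

b2 stroke at J2  (Se1 fixes effort; stroke away)
b0 stroke at J1  (J2: bond 2 brought effort, rest push out)
b1 stroke at I1  (I1 outputs flow p/I1)
b3 stroke at J1  (J1: bond 1 brought flow, rest push out)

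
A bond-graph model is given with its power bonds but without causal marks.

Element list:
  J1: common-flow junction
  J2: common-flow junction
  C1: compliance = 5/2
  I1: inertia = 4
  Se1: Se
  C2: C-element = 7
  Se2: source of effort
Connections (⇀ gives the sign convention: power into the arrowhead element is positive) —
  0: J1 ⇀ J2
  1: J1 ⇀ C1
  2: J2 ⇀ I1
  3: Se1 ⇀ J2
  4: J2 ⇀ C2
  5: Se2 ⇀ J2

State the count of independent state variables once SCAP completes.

3  (C1, C2, I1 all integral)

#3 stroke at J2  (Se1 fixes effort; stroke away)
#5 stroke at J2  (Se2 fixes effort; stroke away)
#1 stroke at J1  (C1 integral (e out))
#0 stroke at J2  (J1 needs exactly one f-in)
#2 stroke at I1  (I1 integral (f out))
#4 stroke at J2  (J2: bond 2 brought flow, rest push out)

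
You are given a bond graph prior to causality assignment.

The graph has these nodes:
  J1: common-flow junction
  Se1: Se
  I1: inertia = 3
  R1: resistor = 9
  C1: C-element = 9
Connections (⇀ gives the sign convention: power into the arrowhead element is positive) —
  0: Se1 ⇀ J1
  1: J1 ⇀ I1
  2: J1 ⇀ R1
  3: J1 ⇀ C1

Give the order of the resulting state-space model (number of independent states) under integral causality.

b0 stroke→J1  (Se1 (Se) sets effort on bond)
b1 stroke→I1  (I1 integral (f out))
b2 stroke→J1  (J1: bond 1 brought flow, rest push out)
b3 stroke→J1  (J1: bond 1 brought flow, rest push out)

2  (C1, I1 all integral)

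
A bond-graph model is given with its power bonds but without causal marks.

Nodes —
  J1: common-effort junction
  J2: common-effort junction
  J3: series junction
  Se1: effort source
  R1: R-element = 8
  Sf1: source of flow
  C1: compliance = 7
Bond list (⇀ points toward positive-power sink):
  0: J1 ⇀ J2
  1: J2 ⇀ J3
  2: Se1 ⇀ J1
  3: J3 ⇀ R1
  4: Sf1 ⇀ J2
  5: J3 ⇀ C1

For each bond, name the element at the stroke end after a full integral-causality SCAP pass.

b0 |J2
b1 |J3
b2 |J1
b3 |R1
b4 |Sf1
b5 |J3

b2 stroke→J1  (Se1 fixes effort; stroke away)
b4 stroke→Sf1  (source Sf1 imposes f)
b0 stroke→J2  (J1: bond 2 brought effort, rest push out)
b1 stroke→J3  (J2 effort already set via bond 0)
b5 stroke→J3  (prefer integral on C1)
b3 stroke→R1  (only one flow-in slot at J3)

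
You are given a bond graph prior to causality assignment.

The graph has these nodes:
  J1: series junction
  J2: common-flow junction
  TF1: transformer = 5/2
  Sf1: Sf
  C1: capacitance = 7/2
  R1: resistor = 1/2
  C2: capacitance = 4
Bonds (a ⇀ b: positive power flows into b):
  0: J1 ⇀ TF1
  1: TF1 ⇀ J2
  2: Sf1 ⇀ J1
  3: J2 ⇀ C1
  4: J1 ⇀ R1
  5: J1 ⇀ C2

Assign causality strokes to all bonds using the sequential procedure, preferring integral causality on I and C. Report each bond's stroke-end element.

β0 stroke→J1
β1 stroke→TF1
β2 stroke→Sf1
β3 stroke→J2
β4 stroke→J1
β5 stroke→J1

b2 |Sf1  (Sf1 (Sf) sets flow on bond)
b0 |J1  (1-jn J1 has f-setter on 2)
b4 |J1  (common-f at J1 fixed by 2)
b5 |J1  (common-f at J1 fixed by 2)
b1 |TF1  (TF1 one-in-one-out from 0)
b3 |J2  (J2 flow already set via bond 1)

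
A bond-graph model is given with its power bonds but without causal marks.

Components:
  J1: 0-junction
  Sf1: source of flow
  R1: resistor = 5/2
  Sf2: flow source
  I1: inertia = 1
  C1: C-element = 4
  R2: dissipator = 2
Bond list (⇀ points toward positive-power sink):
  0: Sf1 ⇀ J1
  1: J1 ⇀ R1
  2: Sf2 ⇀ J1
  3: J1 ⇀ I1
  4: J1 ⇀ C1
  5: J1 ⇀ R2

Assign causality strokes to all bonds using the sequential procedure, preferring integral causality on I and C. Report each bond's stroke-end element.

b0 →Sf1
b1 →R1
b2 →Sf2
b3 →I1
b4 →J1
b5 →R2

β0 stroke at Sf1  (Sf1 (Sf) sets flow on bond)
β2 stroke at Sf2  (Sf2: flow source, stroke at near end)
β3 stroke at I1  (I1 integral (f out))
β4 stroke at J1  (C1 outputs effort q/C1)
β1 stroke at R1  (J1: bond 4 brought effort, rest push out)
β5 stroke at R2  (common-e at J1 fixed by 4)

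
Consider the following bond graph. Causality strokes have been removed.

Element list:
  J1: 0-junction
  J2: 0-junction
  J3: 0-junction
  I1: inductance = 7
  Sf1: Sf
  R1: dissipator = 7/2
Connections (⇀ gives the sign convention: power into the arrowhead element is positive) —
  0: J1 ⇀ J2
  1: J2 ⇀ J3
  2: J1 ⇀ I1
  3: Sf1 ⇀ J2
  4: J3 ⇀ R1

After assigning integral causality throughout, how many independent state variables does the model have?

β3 stroke→Sf1  (Sf1 fixes flow; stroke at Sf1)
β2 stroke→I1  (prefer integral on I1)
β0 stroke→J1  (only one effort-in slot at J1)
β1 stroke→J2  (J2 needs exactly one e-in)
β4 stroke→J3  (closing 0-jn rule on J3)

1  (I1 all integral)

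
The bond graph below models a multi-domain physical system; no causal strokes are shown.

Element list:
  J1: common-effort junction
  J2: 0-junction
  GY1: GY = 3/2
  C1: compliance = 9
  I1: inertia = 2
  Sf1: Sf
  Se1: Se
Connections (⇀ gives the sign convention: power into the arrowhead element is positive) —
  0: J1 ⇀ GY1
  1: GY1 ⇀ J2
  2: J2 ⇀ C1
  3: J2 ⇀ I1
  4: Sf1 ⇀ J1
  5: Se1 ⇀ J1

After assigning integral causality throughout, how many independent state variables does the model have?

b4 →Sf1  (Sf1 (Sf) sets flow on bond)
b5 →J1  (Se1: effort source, stroke at far end)
b0 →GY1  (0-jn J1 has e-setter on 5)
b1 →GY1  (GY1: gyrator matches bond 0)
b2 →J2  (C1 integral (e out))
b3 →I1  (common-e at J2 fixed by 2)

2  (C1, I1 all integral)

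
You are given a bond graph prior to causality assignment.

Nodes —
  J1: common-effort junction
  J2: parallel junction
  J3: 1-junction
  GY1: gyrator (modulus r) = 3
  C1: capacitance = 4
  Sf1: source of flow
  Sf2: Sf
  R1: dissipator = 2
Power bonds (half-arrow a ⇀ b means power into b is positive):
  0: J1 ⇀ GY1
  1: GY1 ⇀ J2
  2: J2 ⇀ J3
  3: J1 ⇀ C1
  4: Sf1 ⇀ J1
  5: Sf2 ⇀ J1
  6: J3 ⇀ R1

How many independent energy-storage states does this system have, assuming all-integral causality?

1  (C1 all integral)

β4 |Sf1  (source Sf1 imposes f)
β5 |Sf2  (Sf2 (Sf) sets flow on bond)
β3 |J1  (C1 integral (e out))
β0 |GY1  (J1 effort already set via bond 3)
β1 |GY1  (GY1 both-in/both-out from 0)
β2 |J2  (J2 needs exactly one e-in)
β6 |J3  (J3 flow already set via bond 2)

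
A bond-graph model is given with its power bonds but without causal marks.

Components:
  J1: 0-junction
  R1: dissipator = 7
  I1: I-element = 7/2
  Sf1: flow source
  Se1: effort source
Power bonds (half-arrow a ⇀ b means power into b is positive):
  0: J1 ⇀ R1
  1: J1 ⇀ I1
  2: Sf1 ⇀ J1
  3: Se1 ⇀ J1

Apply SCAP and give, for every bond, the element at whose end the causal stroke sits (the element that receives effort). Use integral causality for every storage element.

bond 2 stroke at Sf1  (Sf1: flow source, stroke at near end)
bond 3 stroke at J1  (source Se1 imposes e)
bond 0 stroke at R1  (common-e at J1 fixed by 3)
bond 1 stroke at I1  (common-e at J1 fixed by 3)

bond 0 stroke at R1
bond 1 stroke at I1
bond 2 stroke at Sf1
bond 3 stroke at J1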